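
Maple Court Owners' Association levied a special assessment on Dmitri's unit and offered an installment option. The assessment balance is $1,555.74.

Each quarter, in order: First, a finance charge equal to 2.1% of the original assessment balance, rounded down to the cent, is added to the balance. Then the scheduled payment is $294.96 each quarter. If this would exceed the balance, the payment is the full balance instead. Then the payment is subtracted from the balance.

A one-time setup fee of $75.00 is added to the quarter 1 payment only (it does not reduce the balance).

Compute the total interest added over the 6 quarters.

# | Opening | Interest | Payment | Fee | End bal
1 | $1,555.74 | $32.67 | $294.96 | $75.00 | $1,293.45
2 | $1,293.45 | $32.67 | $294.96 | — | $1,031.16
3 | $1,031.16 | $32.67 | $294.96 | — | $768.87
4 | $768.87 | $32.67 | $294.96 | — | $506.58
5 | $506.58 | $32.67 | $294.96 | — | $244.29
6 | $244.29 | $32.67 | $276.96 | — | $0.00
Total interest: $32.67 + $32.67 + $32.67 + $32.67 + $32.67 + $32.67 = $196.02

$196.02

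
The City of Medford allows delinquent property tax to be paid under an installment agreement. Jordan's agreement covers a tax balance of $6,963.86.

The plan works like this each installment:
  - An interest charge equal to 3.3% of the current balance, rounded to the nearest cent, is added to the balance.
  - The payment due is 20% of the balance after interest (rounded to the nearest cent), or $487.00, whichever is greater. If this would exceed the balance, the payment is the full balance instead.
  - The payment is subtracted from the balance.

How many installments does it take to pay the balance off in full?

12

# | Opening | Interest | Payment | End bal
1 | $6,963.86 | $229.81 | $1,438.73 | $5,754.94
2 | $5,754.94 | $189.91 | $1,188.97 | $4,755.88
3 | $4,755.88 | $156.94 | $982.56 | $3,930.26
4 | $3,930.26 | $129.70 | $811.99 | $3,247.97
5 | $3,247.97 | $107.18 | $671.03 | $2,684.12
6 | $2,684.12 | $88.58 | $554.54 | $2,218.16
7 | $2,218.16 | $73.20 | $487.00 | $1,804.36
8 | $1,804.36 | $59.54 | $487.00 | $1,376.90
9 | $1,376.90 | $45.44 | $487.00 | $935.34
10 | $935.34 | $30.87 | $487.00 | $479.21
11 | $479.21 | $15.81 | $487.00 | $8.02
12 | $8.02 | $0.26 | $8.28 | $0.00
Balance reaches $0.00 in installment 12.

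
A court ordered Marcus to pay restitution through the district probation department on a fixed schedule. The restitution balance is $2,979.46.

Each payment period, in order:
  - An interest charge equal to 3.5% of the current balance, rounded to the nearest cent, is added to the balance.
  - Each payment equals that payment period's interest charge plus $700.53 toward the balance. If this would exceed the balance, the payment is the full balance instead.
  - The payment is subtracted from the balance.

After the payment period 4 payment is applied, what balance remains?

Payment period 1: opening $2,979.46; interest $104.28 → $3,083.74; payment $804.81; balance $2,278.93
Payment period 2: opening $2,278.93; interest $79.76 → $2,358.69; payment $780.29; balance $1,578.40
Payment period 3: opening $1,578.40; interest $55.24 → $1,633.64; payment $755.77; balance $877.87
Payment period 4: opening $877.87; interest $30.73 → $908.60; payment $731.26; balance $177.34

$177.34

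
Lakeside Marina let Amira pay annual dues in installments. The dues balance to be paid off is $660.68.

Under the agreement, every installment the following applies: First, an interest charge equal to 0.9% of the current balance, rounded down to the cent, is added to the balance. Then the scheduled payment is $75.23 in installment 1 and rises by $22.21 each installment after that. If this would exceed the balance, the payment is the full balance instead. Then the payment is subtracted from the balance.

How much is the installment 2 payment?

$97.44

Installment 1: opening $660.68; interest $5.94 → $666.62; payment $75.23; balance $591.39
Installment 2: opening $591.39; interest $5.32 → $596.71; payment $97.44; balance $499.27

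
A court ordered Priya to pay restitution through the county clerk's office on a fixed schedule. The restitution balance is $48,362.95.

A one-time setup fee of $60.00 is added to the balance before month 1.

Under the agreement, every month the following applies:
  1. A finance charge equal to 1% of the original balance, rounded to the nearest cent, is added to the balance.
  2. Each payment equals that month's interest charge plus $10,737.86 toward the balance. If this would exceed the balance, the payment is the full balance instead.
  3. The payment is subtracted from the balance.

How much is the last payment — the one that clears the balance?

Month 1: $48,422.95 +$483.63 interest = $48,906.58; pay $11,221.49 → $37,685.09
Month 2: $37,685.09 +$483.63 interest = $38,168.72; pay $11,221.49 → $26,947.23
Month 3: $26,947.23 +$483.63 interest = $27,430.86; pay $11,221.49 → $16,209.37
Month 4: $16,209.37 +$483.63 interest = $16,693.00; pay $11,221.49 → $5,471.51
Month 5: $5,471.51 +$483.63 interest = $5,955.14; pay $5,955.14 → $0.00

$5,955.14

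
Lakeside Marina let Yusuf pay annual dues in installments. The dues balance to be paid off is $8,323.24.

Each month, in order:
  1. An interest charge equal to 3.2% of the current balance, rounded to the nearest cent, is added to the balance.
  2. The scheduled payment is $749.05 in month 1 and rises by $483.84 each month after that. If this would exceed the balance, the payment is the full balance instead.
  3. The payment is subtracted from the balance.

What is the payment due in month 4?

Month 1: $8,323.24 +$266.34 interest = $8,589.58; pay $749.05 → $7,840.53
Month 2: $7,840.53 +$250.90 interest = $8,091.43; pay $1,232.89 → $6,858.54
Month 3: $6,858.54 +$219.47 interest = $7,078.01; pay $1,716.73 → $5,361.28
Month 4: $5,361.28 +$171.56 interest = $5,532.84; pay $2,200.57 → $3,332.27

$2,200.57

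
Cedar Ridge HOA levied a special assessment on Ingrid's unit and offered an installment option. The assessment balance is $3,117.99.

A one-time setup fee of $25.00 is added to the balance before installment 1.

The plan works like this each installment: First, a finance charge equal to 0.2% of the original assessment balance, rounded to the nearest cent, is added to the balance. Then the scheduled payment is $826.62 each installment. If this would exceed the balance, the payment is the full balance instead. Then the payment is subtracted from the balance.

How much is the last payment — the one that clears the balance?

$688.09

# | Opening | Interest | Payment | End bal
1 | $3,142.99 | $6.24 | $826.62 | $2,322.61
2 | $2,322.61 | $6.24 | $826.62 | $1,502.23
3 | $1,502.23 | $6.24 | $826.62 | $681.85
4 | $681.85 | $6.24 | $688.09 | $0.00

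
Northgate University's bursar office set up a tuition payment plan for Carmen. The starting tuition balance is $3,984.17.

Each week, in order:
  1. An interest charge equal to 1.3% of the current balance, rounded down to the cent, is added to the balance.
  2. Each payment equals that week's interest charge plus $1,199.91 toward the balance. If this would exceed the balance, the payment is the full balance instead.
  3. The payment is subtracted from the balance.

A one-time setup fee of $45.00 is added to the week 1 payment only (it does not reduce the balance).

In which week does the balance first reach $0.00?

Week 1: $3,984.17 +$51.79 interest = $4,035.96; pay $1,251.70 (+ $45.00 fee) → $2,784.26
Week 2: $2,784.26 +$36.19 interest = $2,820.45; pay $1,236.10 → $1,584.35
Week 3: $1,584.35 +$20.59 interest = $1,604.94; pay $1,220.50 → $384.44
Week 4: $384.44 +$4.99 interest = $389.43; pay $389.43 → $0.00
Balance reaches $0.00 in week 4.

4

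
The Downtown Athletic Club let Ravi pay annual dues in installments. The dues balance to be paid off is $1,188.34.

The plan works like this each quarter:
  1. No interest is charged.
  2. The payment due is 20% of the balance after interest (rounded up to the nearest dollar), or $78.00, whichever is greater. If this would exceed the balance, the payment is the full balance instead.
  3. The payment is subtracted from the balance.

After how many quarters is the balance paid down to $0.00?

Quarter 1: $1,188.34 − $238.00 → $950.34
Quarter 2: $950.34 − $191.00 → $759.34
Quarter 3: $759.34 − $152.00 → $607.34
Quarter 4: $607.34 − $122.00 → $485.34
Quarter 5: $485.34 − $98.00 → $387.34
Quarter 6: $387.34 − $78.00 → $309.34
Quarter 7: $309.34 − $78.00 → $231.34
Quarter 8: $231.34 − $78.00 → $153.34
Quarter 9: $153.34 − $78.00 → $75.34
Quarter 10: $75.34 − $75.34 → $0.00
Balance reaches $0.00 in quarter 10.

10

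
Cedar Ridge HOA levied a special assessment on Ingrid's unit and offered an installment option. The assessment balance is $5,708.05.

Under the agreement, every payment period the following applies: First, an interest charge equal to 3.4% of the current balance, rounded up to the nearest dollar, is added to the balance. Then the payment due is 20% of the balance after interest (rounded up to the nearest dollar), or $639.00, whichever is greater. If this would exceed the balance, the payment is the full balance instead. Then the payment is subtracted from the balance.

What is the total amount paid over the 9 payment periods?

$6,571.05

Payment period 1: opening $5,708.05; interest $195.00 → $5,903.05; payment $1,181.00; balance $4,722.05
Payment period 2: opening $4,722.05; interest $161.00 → $4,883.05; payment $977.00; balance $3,906.05
Payment period 3: opening $3,906.05; interest $133.00 → $4,039.05; payment $808.00; balance $3,231.05
Payment period 4: opening $3,231.05; interest $110.00 → $3,341.05; payment $669.00; balance $2,672.05
Payment period 5: opening $2,672.05; interest $91.00 → $2,763.05; payment $639.00; balance $2,124.05
Payment period 6: opening $2,124.05; interest $73.00 → $2,197.05; payment $639.00; balance $1,558.05
Payment period 7: opening $1,558.05; interest $53.00 → $1,611.05; payment $639.00; balance $972.05
Payment period 8: opening $972.05; interest $34.00 → $1,006.05; payment $639.00; balance $367.05
Payment period 9: opening $367.05; interest $13.00 → $380.05; payment $380.05; balance $0.00
Total paid: $6,571.05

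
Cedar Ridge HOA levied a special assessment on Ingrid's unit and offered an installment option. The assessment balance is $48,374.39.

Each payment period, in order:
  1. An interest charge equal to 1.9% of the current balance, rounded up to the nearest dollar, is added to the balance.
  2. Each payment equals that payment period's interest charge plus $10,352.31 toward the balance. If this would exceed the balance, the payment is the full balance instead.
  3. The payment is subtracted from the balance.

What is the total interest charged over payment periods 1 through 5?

Payment period 1: $48,374.39 +$920.00 interest = $49,294.39; pay $11,272.31 → $38,022.08
Payment period 2: $38,022.08 +$723.00 interest = $38,745.08; pay $11,075.31 → $27,669.77
Payment period 3: $27,669.77 +$526.00 interest = $28,195.77; pay $10,878.31 → $17,317.46
Payment period 4: $17,317.46 +$330.00 interest = $17,647.46; pay $10,682.31 → $6,965.15
Payment period 5: $6,965.15 +$133.00 interest = $7,098.15; pay $7,098.15 → $0.00
Total interest: $920.00 + $723.00 + $526.00 + $330.00 + $133.00 = $2,632.00

$2,632.00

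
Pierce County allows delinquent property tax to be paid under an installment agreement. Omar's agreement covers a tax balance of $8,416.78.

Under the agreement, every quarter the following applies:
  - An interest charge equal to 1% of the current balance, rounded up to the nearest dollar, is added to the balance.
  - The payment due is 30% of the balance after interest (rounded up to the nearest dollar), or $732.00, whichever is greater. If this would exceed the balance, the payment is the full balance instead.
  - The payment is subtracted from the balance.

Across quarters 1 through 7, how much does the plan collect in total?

# | Opening | Interest | Payment | End bal
1 | $8,416.78 | $85.00 | $2,551.00 | $5,950.78
2 | $5,950.78 | $60.00 | $1,804.00 | $4,206.78
3 | $4,206.78 | $43.00 | $1,275.00 | $2,974.78
4 | $2,974.78 | $30.00 | $902.00 | $2,102.78
5 | $2,102.78 | $22.00 | $732.00 | $1,392.78
6 | $1,392.78 | $14.00 | $732.00 | $674.78
7 | $674.78 | $7.00 | $681.78 | $0.00
Total paid: $8,677.78

$8,677.78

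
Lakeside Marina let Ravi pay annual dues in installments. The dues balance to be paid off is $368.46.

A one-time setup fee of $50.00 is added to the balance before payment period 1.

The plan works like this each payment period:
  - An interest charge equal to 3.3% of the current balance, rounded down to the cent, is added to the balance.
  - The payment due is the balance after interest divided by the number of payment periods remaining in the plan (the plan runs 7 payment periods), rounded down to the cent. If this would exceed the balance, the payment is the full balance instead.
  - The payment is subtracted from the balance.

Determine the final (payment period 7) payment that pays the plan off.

Payment period 1: $418.46 +$13.80 interest = $432.26; pay $61.75 → $370.51
Payment period 2: $370.51 +$12.22 interest = $382.73; pay $63.78 → $318.95
Payment period 3: $318.95 +$10.52 interest = $329.47; pay $65.89 → $263.58
Payment period 4: $263.58 +$8.69 interest = $272.27; pay $68.06 → $204.21
Payment period 5: $204.21 +$6.73 interest = $210.94; pay $70.31 → $140.63
Payment period 6: $140.63 +$4.64 interest = $145.27; pay $72.63 → $72.64
Payment period 7: $72.64 +$2.39 interest = $75.03; pay $75.03 → $0.00

$75.03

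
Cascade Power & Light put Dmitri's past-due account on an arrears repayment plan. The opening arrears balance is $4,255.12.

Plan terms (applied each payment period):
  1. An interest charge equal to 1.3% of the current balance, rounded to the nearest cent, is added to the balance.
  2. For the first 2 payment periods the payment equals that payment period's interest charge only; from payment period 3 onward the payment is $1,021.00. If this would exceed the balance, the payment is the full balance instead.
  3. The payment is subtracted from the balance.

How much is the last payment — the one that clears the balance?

Payment period 1: $4,255.12 +$55.32 interest = $4,310.44; pay $55.32 → $4,255.12
Payment period 2: $4,255.12 +$55.32 interest = $4,310.44; pay $55.32 → $4,255.12
Payment period 3: $4,255.12 +$55.32 interest = $4,310.44; pay $1,021.00 → $3,289.44
Payment period 4: $3,289.44 +$42.76 interest = $3,332.20; pay $1,021.00 → $2,311.20
Payment period 5: $2,311.20 +$30.05 interest = $2,341.25; pay $1,021.00 → $1,320.25
Payment period 6: $1,320.25 +$17.16 interest = $1,337.41; pay $1,021.00 → $316.41
Payment period 7: $316.41 +$4.11 interest = $320.52; pay $320.52 → $0.00

$320.52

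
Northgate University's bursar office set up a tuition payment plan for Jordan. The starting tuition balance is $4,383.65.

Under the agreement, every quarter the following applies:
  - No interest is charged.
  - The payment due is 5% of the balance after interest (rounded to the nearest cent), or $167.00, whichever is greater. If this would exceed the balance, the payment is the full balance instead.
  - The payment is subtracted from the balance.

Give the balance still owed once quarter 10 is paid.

Quarter 1: opening $4,383.65; payment $219.18; balance $4,164.47
Quarter 2: opening $4,164.47; payment $208.22; balance $3,956.25
Quarter 3: opening $3,956.25; payment $197.81; balance $3,758.44
Quarter 4: opening $3,758.44; payment $187.92; balance $3,570.52
Quarter 5: opening $3,570.52; payment $178.53; balance $3,391.99
Quarter 6: opening $3,391.99; payment $169.60; balance $3,222.39
Quarter 7: opening $3,222.39; payment $167.00; balance $3,055.39
Quarter 8: opening $3,055.39; payment $167.00; balance $2,888.39
Quarter 9: opening $2,888.39; payment $167.00; balance $2,721.39
Quarter 10: opening $2,721.39; payment $167.00; balance $2,554.39

$2,554.39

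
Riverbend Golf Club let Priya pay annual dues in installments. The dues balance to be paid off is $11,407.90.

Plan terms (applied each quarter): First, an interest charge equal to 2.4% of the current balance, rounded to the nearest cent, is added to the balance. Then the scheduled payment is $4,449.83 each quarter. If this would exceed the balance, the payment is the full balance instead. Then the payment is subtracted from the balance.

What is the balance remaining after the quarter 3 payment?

Quarter 1: $11,407.90 +$273.79 interest = $11,681.69; pay $4,449.83 → $7,231.86
Quarter 2: $7,231.86 +$173.56 interest = $7,405.42; pay $4,449.83 → $2,955.59
Quarter 3: $2,955.59 +$70.93 interest = $3,026.52; pay $3,026.52 → $0.00

$0.00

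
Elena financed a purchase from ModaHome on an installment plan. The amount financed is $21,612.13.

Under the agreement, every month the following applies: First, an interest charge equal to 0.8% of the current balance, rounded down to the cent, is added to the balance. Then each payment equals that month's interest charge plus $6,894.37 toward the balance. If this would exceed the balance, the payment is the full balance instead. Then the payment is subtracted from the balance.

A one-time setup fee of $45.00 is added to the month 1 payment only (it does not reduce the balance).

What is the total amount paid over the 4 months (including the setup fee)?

$22,017.77

Month 1: opening $21,612.13; interest $172.89 → $21,785.02; payment $7,067.26 (+ $45.00 fee); balance $14,717.76
Month 2: opening $14,717.76; interest $117.74 → $14,835.50; payment $7,012.11; balance $7,823.39
Month 3: opening $7,823.39; interest $62.58 → $7,885.97; payment $6,956.95; balance $929.02
Month 4: opening $929.02; interest $7.43 → $936.45; payment $936.45; balance $0.00
Total paid: $22,017.77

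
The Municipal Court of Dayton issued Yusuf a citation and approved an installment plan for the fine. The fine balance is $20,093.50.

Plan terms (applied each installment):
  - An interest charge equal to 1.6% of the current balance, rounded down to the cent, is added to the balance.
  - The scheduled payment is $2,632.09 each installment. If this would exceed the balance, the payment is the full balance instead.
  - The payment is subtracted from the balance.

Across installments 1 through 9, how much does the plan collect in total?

$21,605.12

# | Opening | Interest | Payment | End bal
1 | $20,093.50 | $321.49 | $2,632.09 | $17,782.90
2 | $17,782.90 | $284.52 | $2,632.09 | $15,435.33
3 | $15,435.33 | $246.96 | $2,632.09 | $13,050.20
4 | $13,050.20 | $208.80 | $2,632.09 | $10,626.91
5 | $10,626.91 | $170.03 | $2,632.09 | $8,164.85
6 | $8,164.85 | $130.63 | $2,632.09 | $5,663.39
7 | $5,663.39 | $90.61 | $2,632.09 | $3,121.91
8 | $3,121.91 | $49.95 | $2,632.09 | $539.77
9 | $539.77 | $8.63 | $548.40 | $0.00
Total paid: $21,605.12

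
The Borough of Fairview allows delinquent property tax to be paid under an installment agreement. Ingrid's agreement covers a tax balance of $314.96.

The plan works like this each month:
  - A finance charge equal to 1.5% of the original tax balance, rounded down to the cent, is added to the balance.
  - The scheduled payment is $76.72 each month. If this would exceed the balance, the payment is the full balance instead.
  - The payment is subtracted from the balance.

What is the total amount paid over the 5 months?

$338.56

# | Opening | Interest | Payment | End bal
1 | $314.96 | $4.72 | $76.72 | $242.96
2 | $242.96 | $4.72 | $76.72 | $170.96
3 | $170.96 | $4.72 | $76.72 | $98.96
4 | $98.96 | $4.72 | $76.72 | $26.96
5 | $26.96 | $4.72 | $31.68 | $0.00
Total paid: $338.56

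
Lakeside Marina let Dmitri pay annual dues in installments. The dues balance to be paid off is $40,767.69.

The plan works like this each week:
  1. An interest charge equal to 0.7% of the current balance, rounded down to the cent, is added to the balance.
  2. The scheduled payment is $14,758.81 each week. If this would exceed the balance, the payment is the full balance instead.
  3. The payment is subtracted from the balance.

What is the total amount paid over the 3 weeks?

Week 1: $40,767.69 +$285.37 interest = $41,053.06; pay $14,758.81 → $26,294.25
Week 2: $26,294.25 +$184.05 interest = $26,478.30; pay $14,758.81 → $11,719.49
Week 3: $11,719.49 +$82.03 interest = $11,801.52; pay $11,801.52 → $0.00
Total paid: $41,319.14

$41,319.14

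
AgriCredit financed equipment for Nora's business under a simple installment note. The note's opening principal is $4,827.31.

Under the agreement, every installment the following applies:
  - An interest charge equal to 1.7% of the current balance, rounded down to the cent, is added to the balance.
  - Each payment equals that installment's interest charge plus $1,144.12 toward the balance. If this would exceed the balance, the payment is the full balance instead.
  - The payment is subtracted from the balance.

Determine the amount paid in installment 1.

$1,226.18

# | Opening | Interest | Payment | End bal
1 | $4,827.31 | $82.06 | $1,226.18 | $3,683.19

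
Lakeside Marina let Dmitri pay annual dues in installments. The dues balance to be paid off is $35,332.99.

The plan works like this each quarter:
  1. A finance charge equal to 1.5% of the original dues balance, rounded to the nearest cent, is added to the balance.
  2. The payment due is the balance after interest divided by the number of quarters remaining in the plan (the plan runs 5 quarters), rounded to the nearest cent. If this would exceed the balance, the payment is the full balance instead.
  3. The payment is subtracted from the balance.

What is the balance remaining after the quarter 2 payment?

Quarter 1: $35,332.99 +$529.99 interest = $35,862.98; pay $7,172.60 → $28,690.38
Quarter 2: $28,690.38 +$529.99 interest = $29,220.37; pay $7,305.09 → $21,915.28

$21,915.28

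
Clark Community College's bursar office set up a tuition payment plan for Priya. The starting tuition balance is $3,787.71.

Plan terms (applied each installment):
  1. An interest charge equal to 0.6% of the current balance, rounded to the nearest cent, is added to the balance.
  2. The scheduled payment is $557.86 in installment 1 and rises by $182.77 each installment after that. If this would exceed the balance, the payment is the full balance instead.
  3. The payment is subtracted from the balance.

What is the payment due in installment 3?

$923.40

Installment 1: opening $3,787.71; interest $22.73 → $3,810.44; payment $557.86; balance $3,252.58
Installment 2: opening $3,252.58; interest $19.52 → $3,272.10; payment $740.63; balance $2,531.47
Installment 3: opening $2,531.47; interest $15.19 → $2,546.66; payment $923.40; balance $1,623.26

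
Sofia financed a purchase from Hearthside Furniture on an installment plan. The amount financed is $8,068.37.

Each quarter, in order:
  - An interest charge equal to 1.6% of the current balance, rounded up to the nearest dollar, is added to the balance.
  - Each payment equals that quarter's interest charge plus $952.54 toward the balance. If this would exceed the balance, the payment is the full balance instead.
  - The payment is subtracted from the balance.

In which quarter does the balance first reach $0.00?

9

Quarter 1: $8,068.37 +$130.00 interest = $8,198.37; pay $1,082.54 → $7,115.83
Quarter 2: $7,115.83 +$114.00 interest = $7,229.83; pay $1,066.54 → $6,163.29
Quarter 3: $6,163.29 +$99.00 interest = $6,262.29; pay $1,051.54 → $5,210.75
Quarter 4: $5,210.75 +$84.00 interest = $5,294.75; pay $1,036.54 → $4,258.21
Quarter 5: $4,258.21 +$69.00 interest = $4,327.21; pay $1,021.54 → $3,305.67
Quarter 6: $3,305.67 +$53.00 interest = $3,358.67; pay $1,005.54 → $2,353.13
Quarter 7: $2,353.13 +$38.00 interest = $2,391.13; pay $990.54 → $1,400.59
Quarter 8: $1,400.59 +$23.00 interest = $1,423.59; pay $975.54 → $448.05
Quarter 9: $448.05 +$8.00 interest = $456.05; pay $456.05 → $0.00
Balance reaches $0.00 in quarter 9.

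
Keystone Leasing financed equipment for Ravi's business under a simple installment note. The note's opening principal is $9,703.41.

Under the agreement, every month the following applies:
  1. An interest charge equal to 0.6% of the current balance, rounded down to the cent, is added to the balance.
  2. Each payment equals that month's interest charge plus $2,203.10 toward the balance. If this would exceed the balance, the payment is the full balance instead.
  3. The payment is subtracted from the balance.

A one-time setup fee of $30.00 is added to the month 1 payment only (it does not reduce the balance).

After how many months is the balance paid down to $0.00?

5

Month 1: $9,703.41 +$58.22 interest = $9,761.63; pay $2,261.32 (+ $30.00 fee) → $7,500.31
Month 2: $7,500.31 +$45.00 interest = $7,545.31; pay $2,248.10 → $5,297.21
Month 3: $5,297.21 +$31.78 interest = $5,328.99; pay $2,234.88 → $3,094.11
Month 4: $3,094.11 +$18.56 interest = $3,112.67; pay $2,221.66 → $891.01
Month 5: $891.01 +$5.34 interest = $896.35; pay $896.35 → $0.00
Balance reaches $0.00 in month 5.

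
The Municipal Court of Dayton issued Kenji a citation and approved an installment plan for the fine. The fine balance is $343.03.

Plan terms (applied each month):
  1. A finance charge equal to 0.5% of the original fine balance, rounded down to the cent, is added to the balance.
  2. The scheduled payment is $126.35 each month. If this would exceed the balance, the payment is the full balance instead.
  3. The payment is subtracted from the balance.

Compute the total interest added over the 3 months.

$5.13

# | Opening | Interest | Payment | End bal
1 | $343.03 | $1.71 | $126.35 | $218.39
2 | $218.39 | $1.71 | $126.35 | $93.75
3 | $93.75 | $1.71 | $95.46 | $0.00
Total interest: $1.71 + $1.71 + $1.71 = $5.13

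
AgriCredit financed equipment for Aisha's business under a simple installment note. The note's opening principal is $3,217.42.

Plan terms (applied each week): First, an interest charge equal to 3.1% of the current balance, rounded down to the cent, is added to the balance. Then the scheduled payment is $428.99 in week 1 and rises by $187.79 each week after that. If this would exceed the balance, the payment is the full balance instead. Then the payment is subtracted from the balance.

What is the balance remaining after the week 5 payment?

Week 1: $3,217.42 +$99.74 interest = $3,317.16; pay $428.99 → $2,888.17
Week 2: $2,888.17 +$89.53 interest = $2,977.70; pay $616.78 → $2,360.92
Week 3: $2,360.92 +$73.18 interest = $2,434.10; pay $804.57 → $1,629.53
Week 4: $1,629.53 +$50.51 interest = $1,680.04; pay $992.36 → $687.68
Week 5: $687.68 +$21.31 interest = $708.99; pay $708.99 → $0.00

$0.00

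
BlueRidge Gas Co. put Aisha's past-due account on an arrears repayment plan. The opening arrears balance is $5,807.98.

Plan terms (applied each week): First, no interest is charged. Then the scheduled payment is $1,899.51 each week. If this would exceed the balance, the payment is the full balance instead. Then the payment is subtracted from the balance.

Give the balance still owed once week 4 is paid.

$0.00

Week 1: $5,807.98 − $1,899.51 → $3,908.47
Week 2: $3,908.47 − $1,899.51 → $2,008.96
Week 3: $2,008.96 − $1,899.51 → $109.45
Week 4: $109.45 − $109.45 → $0.00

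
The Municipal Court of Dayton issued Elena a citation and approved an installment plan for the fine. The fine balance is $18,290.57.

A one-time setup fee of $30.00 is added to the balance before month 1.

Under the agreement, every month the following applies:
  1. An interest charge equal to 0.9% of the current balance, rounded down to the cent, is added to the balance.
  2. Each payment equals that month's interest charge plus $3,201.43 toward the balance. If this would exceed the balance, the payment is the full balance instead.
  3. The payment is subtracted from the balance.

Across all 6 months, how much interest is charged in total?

# | Opening | Interest | Payment | End bal
1 | $18,320.57 | $164.88 | $3,366.31 | $15,119.14
2 | $15,119.14 | $136.07 | $3,337.50 | $11,917.71
3 | $11,917.71 | $107.25 | $3,308.68 | $8,716.28
4 | $8,716.28 | $78.44 | $3,279.87 | $5,514.85
5 | $5,514.85 | $49.63 | $3,251.06 | $2,313.42
6 | $2,313.42 | $20.82 | $2,334.24 | $0.00
Total interest: $164.88 + $136.07 + $107.25 + $78.44 + $49.63 + $20.82 = $557.09

$557.09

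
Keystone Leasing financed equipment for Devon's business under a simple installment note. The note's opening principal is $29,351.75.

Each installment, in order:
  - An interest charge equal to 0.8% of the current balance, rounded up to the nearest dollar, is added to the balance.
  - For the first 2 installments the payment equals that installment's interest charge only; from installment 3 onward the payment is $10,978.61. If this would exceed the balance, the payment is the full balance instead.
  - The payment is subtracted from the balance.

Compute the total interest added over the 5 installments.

$917.00

# | Opening | Interest | Payment | End bal
1 | $29,351.75 | $235.00 | $235.00 | $29,351.75
2 | $29,351.75 | $235.00 | $235.00 | $29,351.75
3 | $29,351.75 | $235.00 | $10,978.61 | $18,608.14
4 | $18,608.14 | $149.00 | $10,978.61 | $7,778.53
5 | $7,778.53 | $63.00 | $7,841.53 | $0.00
Total interest: $235.00 + $235.00 + $235.00 + $149.00 + $63.00 = $917.00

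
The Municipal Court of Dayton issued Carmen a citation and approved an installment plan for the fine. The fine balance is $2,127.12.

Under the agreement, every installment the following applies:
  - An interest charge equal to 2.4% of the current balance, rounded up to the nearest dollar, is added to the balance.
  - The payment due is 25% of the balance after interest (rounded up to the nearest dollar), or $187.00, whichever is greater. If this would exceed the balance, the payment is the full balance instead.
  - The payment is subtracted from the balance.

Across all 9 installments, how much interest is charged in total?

Installment 1: opening $2,127.12; interest $52.00 → $2,179.12; payment $545.00; balance $1,634.12
Installment 2: opening $1,634.12; interest $40.00 → $1,674.12; payment $419.00; balance $1,255.12
Installment 3: opening $1,255.12; interest $31.00 → $1,286.12; payment $322.00; balance $964.12
Installment 4: opening $964.12; interest $24.00 → $988.12; payment $248.00; balance $740.12
Installment 5: opening $740.12; interest $18.00 → $758.12; payment $190.00; balance $568.12
Installment 6: opening $568.12; interest $14.00 → $582.12; payment $187.00; balance $395.12
Installment 7: opening $395.12; interest $10.00 → $405.12; payment $187.00; balance $218.12
Installment 8: opening $218.12; interest $6.00 → $224.12; payment $187.00; balance $37.12
Installment 9: opening $37.12; interest $1.00 → $38.12; payment $38.12; balance $0.00
Total interest: $52.00 + $40.00 + $31.00 + $24.00 + $18.00 + $14.00 + $10.00 + $6.00 + $1.00 = $196.00

$196.00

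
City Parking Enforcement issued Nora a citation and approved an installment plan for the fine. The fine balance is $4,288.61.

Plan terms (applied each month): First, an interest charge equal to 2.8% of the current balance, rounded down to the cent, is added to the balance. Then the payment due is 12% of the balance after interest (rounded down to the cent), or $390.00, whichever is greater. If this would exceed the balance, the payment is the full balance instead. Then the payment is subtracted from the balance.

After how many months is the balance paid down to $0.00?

Month 1: opening $4,288.61; interest $120.08 → $4,408.69; payment $529.04; balance $3,879.65
Month 2: opening $3,879.65; interest $108.63 → $3,988.28; payment $478.59; balance $3,509.69
Month 3: opening $3,509.69; interest $98.27 → $3,607.96; payment $432.95; balance $3,175.01
Month 4: opening $3,175.01; interest $88.90 → $3,263.91; payment $391.66; balance $2,872.25
Month 5: opening $2,872.25; interest $80.42 → $2,952.67; payment $390.00; balance $2,562.67
Month 6: opening $2,562.67; interest $71.75 → $2,634.42; payment $390.00; balance $2,244.42
Month 7: opening $2,244.42; interest $62.84 → $2,307.26; payment $390.00; balance $1,917.26
Month 8: opening $1,917.26; interest $53.68 → $1,970.94; payment $390.00; balance $1,580.94
Month 9: opening $1,580.94; interest $44.26 → $1,625.20; payment $390.00; balance $1,235.20
Month 10: opening $1,235.20; interest $34.58 → $1,269.78; payment $390.00; balance $879.78
Month 11: opening $879.78; interest $24.63 → $904.41; payment $390.00; balance $514.41
Month 12: opening $514.41; interest $14.40 → $528.81; payment $390.00; balance $138.81
Month 13: opening $138.81; interest $3.88 → $142.69; payment $142.69; balance $0.00
Balance reaches $0.00 in month 13.

13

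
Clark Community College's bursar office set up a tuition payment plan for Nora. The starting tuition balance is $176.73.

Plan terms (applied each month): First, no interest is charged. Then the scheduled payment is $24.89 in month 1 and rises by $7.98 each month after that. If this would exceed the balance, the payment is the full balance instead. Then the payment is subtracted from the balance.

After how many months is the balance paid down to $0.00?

# | Opening | Payment | End bal
1 | $176.73 | $24.89 | $151.84
2 | $151.84 | $32.87 | $118.97
3 | $118.97 | $40.85 | $78.12
4 | $78.12 | $48.83 | $29.29
5 | $29.29 | $29.29 | $0.00
Balance reaches $0.00 in month 5.

5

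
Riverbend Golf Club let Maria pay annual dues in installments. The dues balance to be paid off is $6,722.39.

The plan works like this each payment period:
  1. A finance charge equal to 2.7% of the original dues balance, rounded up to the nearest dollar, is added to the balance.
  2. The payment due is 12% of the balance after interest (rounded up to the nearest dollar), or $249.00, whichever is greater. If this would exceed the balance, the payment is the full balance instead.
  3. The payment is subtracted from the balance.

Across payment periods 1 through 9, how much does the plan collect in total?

$5,323.00

Payment period 1: opening $6,722.39; interest $182.00 → $6,904.39; payment $829.00; balance $6,075.39
Payment period 2: opening $6,075.39; interest $182.00 → $6,257.39; payment $751.00; balance $5,506.39
Payment period 3: opening $5,506.39; interest $182.00 → $5,688.39; payment $683.00; balance $5,005.39
Payment period 4: opening $5,005.39; interest $182.00 → $5,187.39; payment $623.00; balance $4,564.39
Payment period 5: opening $4,564.39; interest $182.00 → $4,746.39; payment $570.00; balance $4,176.39
Payment period 6: opening $4,176.39; interest $182.00 → $4,358.39; payment $524.00; balance $3,834.39
Payment period 7: opening $3,834.39; interest $182.00 → $4,016.39; payment $482.00; balance $3,534.39
Payment period 8: opening $3,534.39; interest $182.00 → $3,716.39; payment $446.00; balance $3,270.39
Payment period 9: opening $3,270.39; interest $182.00 → $3,452.39; payment $415.00; balance $3,037.39
Total paid: $5,323.00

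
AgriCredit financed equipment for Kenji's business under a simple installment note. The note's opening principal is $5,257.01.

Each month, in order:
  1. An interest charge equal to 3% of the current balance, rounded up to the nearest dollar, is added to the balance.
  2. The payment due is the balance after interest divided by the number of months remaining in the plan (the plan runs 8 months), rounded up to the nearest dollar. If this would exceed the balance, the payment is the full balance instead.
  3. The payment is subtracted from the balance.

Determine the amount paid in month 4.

Month 1: $5,257.01 +$158.00 interest = $5,415.01; pay $677.00 → $4,738.01
Month 2: $4,738.01 +$143.00 interest = $4,881.01; pay $698.00 → $4,183.01
Month 3: $4,183.01 +$126.00 interest = $4,309.01; pay $719.00 → $3,590.01
Month 4: $3,590.01 +$108.00 interest = $3,698.01; pay $740.00 → $2,958.01

$740.00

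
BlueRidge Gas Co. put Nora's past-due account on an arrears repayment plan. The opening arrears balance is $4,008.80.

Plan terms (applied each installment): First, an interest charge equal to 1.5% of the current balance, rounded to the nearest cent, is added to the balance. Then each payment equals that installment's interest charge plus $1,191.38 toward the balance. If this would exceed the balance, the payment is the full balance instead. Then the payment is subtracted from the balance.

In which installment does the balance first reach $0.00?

Installment 1: $4,008.80 +$60.13 interest = $4,068.93; pay $1,251.51 → $2,817.42
Installment 2: $2,817.42 +$42.26 interest = $2,859.68; pay $1,233.64 → $1,626.04
Installment 3: $1,626.04 +$24.39 interest = $1,650.43; pay $1,215.77 → $434.66
Installment 4: $434.66 +$6.52 interest = $441.18; pay $441.18 → $0.00
Balance reaches $0.00 in installment 4.

4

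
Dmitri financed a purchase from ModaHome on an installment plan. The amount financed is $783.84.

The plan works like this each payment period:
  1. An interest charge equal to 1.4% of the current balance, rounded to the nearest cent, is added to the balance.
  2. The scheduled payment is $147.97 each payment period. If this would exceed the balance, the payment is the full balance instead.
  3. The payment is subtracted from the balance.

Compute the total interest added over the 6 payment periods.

$36.53

# | Opening | Interest | Payment | End bal
1 | $783.84 | $10.97 | $147.97 | $646.84
2 | $646.84 | $9.06 | $147.97 | $507.93
3 | $507.93 | $7.11 | $147.97 | $367.07
4 | $367.07 | $5.14 | $147.97 | $224.24
5 | $224.24 | $3.14 | $147.97 | $79.41
6 | $79.41 | $1.11 | $80.52 | $0.00
Total interest: $10.97 + $9.06 + $7.11 + $5.14 + $3.14 + $1.11 = $36.53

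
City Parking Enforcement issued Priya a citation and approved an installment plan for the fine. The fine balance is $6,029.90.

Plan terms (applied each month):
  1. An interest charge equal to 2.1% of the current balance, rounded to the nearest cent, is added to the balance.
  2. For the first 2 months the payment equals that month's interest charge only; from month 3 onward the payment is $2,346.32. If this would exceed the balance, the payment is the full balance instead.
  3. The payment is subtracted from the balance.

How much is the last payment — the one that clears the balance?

Month 1: opening $6,029.90; interest $126.63 → $6,156.53; payment $126.63; balance $6,029.90
Month 2: opening $6,029.90; interest $126.63 → $6,156.53; payment $126.63; balance $6,029.90
Month 3: opening $6,029.90; interest $126.63 → $6,156.53; payment $2,346.32; balance $3,810.21
Month 4: opening $3,810.21; interest $80.01 → $3,890.22; payment $2,346.32; balance $1,543.90
Month 5: opening $1,543.90; interest $32.42 → $1,576.32; payment $1,576.32; balance $0.00

$1,576.32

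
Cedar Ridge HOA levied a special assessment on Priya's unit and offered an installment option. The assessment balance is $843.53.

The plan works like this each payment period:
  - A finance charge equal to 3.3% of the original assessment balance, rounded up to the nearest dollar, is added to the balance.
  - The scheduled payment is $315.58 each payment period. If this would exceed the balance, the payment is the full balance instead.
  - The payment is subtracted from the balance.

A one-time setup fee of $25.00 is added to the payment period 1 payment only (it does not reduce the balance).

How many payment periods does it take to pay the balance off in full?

Payment period 1: opening $843.53; interest $28.00 → $871.53; payment $315.58 (+ $25.00 fee); balance $555.95
Payment period 2: opening $555.95; interest $28.00 → $583.95; payment $315.58; balance $268.37
Payment period 3: opening $268.37; interest $28.00 → $296.37; payment $296.37; balance $0.00
Balance reaches $0.00 in payment period 3.

3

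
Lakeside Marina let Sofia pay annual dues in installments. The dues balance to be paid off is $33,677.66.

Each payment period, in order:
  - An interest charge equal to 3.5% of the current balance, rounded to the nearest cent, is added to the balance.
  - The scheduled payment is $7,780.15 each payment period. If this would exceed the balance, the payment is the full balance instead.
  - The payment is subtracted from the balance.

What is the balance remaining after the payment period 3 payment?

$13,172.13

Payment period 1: opening $33,677.66; interest $1,178.72 → $34,856.38; payment $7,780.15; balance $27,076.23
Payment period 2: opening $27,076.23; interest $947.67 → $28,023.90; payment $7,780.15; balance $20,243.75
Payment period 3: opening $20,243.75; interest $708.53 → $20,952.28; payment $7,780.15; balance $13,172.13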